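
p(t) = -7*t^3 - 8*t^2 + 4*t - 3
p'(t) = -21*t^2 - 16*t + 4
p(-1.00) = -8.00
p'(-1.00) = -1.00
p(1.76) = -58.90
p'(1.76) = -89.21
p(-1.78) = 4.01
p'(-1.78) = -34.06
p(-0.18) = -3.94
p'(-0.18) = 6.20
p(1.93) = -75.40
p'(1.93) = -105.10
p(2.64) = -177.00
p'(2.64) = -184.60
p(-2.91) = 90.11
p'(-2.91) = -127.27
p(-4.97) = 638.86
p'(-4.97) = -435.20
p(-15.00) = 21762.00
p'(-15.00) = -4481.00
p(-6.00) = 1197.00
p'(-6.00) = -656.00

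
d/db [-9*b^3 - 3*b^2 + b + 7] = -27*b^2 - 6*b + 1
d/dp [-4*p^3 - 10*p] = -12*p^2 - 10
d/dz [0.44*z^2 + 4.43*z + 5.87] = 0.88*z + 4.43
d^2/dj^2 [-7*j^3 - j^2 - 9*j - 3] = -42*j - 2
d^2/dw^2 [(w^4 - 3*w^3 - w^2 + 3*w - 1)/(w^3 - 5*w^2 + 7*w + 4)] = 2*(2*w^6 - 45*w^5 + 129*w^4 + 104*w^3 - 384*w^2 + 153*w - 169)/(w^9 - 15*w^8 + 96*w^7 - 323*w^6 + 552*w^5 - 267*w^4 - 449*w^3 + 348*w^2 + 336*w + 64)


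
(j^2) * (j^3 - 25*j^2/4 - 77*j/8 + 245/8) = j^5 - 25*j^4/4 - 77*j^3/8 + 245*j^2/8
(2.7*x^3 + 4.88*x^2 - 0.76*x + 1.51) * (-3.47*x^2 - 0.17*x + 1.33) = -9.369*x^5 - 17.3926*x^4 + 5.3986*x^3 + 1.3799*x^2 - 1.2675*x + 2.0083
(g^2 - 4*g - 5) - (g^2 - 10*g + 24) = 6*g - 29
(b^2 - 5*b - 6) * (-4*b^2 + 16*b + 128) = -4*b^4 + 36*b^3 + 72*b^2 - 736*b - 768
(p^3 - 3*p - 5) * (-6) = -6*p^3 + 18*p + 30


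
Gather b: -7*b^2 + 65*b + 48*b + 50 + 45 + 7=-7*b^2 + 113*b + 102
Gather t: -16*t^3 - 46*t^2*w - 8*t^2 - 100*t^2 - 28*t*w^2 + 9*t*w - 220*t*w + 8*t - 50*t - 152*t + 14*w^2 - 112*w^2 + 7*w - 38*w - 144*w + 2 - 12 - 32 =-16*t^3 + t^2*(-46*w - 108) + t*(-28*w^2 - 211*w - 194) - 98*w^2 - 175*w - 42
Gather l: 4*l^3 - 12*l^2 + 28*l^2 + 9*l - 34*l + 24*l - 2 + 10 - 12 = 4*l^3 + 16*l^2 - l - 4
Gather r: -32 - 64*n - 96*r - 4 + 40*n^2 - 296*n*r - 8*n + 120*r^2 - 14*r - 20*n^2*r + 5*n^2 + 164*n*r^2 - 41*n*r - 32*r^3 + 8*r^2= 45*n^2 - 72*n - 32*r^3 + r^2*(164*n + 128) + r*(-20*n^2 - 337*n - 110) - 36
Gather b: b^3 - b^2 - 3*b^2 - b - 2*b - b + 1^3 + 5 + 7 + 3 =b^3 - 4*b^2 - 4*b + 16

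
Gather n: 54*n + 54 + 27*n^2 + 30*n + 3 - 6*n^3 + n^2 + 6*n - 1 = -6*n^3 + 28*n^2 + 90*n + 56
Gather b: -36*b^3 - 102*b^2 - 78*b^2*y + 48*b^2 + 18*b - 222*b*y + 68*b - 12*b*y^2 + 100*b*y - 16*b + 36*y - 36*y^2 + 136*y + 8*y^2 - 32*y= -36*b^3 + b^2*(-78*y - 54) + b*(-12*y^2 - 122*y + 70) - 28*y^2 + 140*y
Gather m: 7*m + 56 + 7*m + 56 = 14*m + 112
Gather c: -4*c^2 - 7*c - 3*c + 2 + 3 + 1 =-4*c^2 - 10*c + 6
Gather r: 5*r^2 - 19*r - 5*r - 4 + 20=5*r^2 - 24*r + 16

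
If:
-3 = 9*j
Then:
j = -1/3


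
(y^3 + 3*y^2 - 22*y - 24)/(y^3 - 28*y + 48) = (y + 1)/(y - 2)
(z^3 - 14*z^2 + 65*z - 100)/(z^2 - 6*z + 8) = (z^2 - 10*z + 25)/(z - 2)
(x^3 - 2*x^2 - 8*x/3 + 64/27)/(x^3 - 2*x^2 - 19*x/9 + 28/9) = (9*x^2 - 30*x + 16)/(3*(3*x^2 - 10*x + 7))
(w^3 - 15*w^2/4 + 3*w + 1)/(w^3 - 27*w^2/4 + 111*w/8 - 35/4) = 2*(4*w^2 - 7*w - 2)/(8*w^2 - 38*w + 35)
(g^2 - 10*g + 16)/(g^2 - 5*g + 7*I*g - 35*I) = (g^2 - 10*g + 16)/(g^2 + g*(-5 + 7*I) - 35*I)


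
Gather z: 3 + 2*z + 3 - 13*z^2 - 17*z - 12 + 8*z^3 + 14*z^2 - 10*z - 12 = 8*z^3 + z^2 - 25*z - 18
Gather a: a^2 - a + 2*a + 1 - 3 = a^2 + a - 2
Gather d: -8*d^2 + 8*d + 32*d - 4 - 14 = -8*d^2 + 40*d - 18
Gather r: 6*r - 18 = 6*r - 18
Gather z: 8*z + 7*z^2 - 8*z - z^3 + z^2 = -z^3 + 8*z^2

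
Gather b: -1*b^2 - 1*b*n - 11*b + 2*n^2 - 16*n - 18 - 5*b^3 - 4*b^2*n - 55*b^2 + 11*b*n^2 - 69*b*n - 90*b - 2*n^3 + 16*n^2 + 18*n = -5*b^3 + b^2*(-4*n - 56) + b*(11*n^2 - 70*n - 101) - 2*n^3 + 18*n^2 + 2*n - 18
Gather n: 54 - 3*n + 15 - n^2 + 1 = -n^2 - 3*n + 70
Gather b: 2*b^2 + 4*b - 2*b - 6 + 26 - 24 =2*b^2 + 2*b - 4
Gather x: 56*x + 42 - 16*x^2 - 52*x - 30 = -16*x^2 + 4*x + 12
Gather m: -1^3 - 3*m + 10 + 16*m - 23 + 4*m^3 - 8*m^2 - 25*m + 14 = 4*m^3 - 8*m^2 - 12*m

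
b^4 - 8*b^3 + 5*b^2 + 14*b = b*(b - 7)*(b - 2)*(b + 1)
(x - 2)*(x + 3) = x^2 + x - 6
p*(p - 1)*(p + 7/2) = p^3 + 5*p^2/2 - 7*p/2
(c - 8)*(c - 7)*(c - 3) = c^3 - 18*c^2 + 101*c - 168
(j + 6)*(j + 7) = j^2 + 13*j + 42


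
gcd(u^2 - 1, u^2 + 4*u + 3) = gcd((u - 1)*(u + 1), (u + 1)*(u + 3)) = u + 1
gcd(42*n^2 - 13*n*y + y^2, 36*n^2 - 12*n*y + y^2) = -6*n + y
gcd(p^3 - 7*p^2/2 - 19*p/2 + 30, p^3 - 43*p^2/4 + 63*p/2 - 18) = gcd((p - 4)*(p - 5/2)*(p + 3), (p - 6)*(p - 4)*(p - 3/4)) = p - 4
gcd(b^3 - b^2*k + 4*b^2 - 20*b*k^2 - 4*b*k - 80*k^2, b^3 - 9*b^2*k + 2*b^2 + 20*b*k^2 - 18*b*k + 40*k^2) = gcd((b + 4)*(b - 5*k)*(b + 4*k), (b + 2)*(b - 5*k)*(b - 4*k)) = b - 5*k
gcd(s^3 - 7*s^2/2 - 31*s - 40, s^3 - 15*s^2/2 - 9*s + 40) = s^2 - 11*s/2 - 20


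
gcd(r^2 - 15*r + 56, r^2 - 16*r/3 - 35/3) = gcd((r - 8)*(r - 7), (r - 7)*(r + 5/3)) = r - 7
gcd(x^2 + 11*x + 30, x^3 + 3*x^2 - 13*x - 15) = x + 5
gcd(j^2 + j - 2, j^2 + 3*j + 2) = j + 2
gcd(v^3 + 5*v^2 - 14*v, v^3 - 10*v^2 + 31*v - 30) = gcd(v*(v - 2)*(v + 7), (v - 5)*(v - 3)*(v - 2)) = v - 2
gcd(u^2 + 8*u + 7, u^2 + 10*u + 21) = u + 7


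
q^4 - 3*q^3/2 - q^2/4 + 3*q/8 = q*(q - 3/2)*(q - 1/2)*(q + 1/2)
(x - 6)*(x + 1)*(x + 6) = x^3 + x^2 - 36*x - 36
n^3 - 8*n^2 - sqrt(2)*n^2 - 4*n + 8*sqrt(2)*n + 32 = (n - 8)*(n - 2*sqrt(2))*(n + sqrt(2))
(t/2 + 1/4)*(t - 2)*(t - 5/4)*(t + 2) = t^4/2 - 3*t^3/8 - 37*t^2/16 + 3*t/2 + 5/4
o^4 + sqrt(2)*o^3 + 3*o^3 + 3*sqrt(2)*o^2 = o^2*(o + 3)*(o + sqrt(2))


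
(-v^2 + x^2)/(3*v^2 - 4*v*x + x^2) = (v + x)/(-3*v + x)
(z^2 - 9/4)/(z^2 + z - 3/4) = (2*z - 3)/(2*z - 1)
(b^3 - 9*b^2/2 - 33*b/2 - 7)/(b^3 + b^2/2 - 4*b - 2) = (b - 7)/(b - 2)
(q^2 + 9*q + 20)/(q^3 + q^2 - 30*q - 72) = (q + 5)/(q^2 - 3*q - 18)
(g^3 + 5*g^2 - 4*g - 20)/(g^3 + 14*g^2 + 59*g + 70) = (g - 2)/(g + 7)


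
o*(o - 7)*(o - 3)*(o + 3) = o^4 - 7*o^3 - 9*o^2 + 63*o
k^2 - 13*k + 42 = (k - 7)*(k - 6)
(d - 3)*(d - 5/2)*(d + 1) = d^3 - 9*d^2/2 + 2*d + 15/2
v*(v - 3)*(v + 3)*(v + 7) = v^4 + 7*v^3 - 9*v^2 - 63*v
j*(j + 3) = j^2 + 3*j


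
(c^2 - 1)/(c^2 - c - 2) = (c - 1)/(c - 2)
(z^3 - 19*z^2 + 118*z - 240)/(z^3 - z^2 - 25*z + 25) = (z^2 - 14*z + 48)/(z^2 + 4*z - 5)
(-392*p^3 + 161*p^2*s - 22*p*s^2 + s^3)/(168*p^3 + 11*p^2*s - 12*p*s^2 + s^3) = (-7*p + s)/(3*p + s)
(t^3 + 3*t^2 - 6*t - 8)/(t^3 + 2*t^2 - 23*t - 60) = (t^2 - t - 2)/(t^2 - 2*t - 15)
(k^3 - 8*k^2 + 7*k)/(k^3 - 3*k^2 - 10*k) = (-k^2 + 8*k - 7)/(-k^2 + 3*k + 10)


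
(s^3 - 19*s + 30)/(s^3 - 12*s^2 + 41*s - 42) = (s + 5)/(s - 7)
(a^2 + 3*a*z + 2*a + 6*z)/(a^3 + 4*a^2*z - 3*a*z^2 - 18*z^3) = (-a - 2)/(-a^2 - a*z + 6*z^2)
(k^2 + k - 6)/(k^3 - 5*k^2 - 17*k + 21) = (k - 2)/(k^2 - 8*k + 7)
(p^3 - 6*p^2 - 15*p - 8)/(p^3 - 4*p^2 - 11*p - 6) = (p - 8)/(p - 6)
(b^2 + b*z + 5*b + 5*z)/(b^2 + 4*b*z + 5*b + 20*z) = (b + z)/(b + 4*z)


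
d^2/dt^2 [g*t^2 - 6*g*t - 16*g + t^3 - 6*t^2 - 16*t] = 2*g + 6*t - 12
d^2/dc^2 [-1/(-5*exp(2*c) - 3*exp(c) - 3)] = (2*(10*exp(c) + 3)^2*exp(c) - (20*exp(c) + 3)*(5*exp(2*c) + 3*exp(c) + 3))*exp(c)/(5*exp(2*c) + 3*exp(c) + 3)^3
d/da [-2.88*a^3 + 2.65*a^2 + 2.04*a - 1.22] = -8.64*a^2 + 5.3*a + 2.04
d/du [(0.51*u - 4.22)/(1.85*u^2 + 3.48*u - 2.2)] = (-0.9435*u^2 + 15.614*u + 13.5636)/(3.4225*u^4 + 12.876*u^3 + 3.9704*u^2 - 15.312*u + 4.84)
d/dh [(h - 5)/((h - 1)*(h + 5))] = (-h^2 + 10*h + 15)/(h^4 + 8*h^3 + 6*h^2 - 40*h + 25)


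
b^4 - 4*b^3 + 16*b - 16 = (b - 2)^3*(b + 2)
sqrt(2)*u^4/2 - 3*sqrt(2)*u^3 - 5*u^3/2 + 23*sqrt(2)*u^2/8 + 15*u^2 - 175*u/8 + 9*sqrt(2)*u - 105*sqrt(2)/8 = (u - 7/2)*(u - 5/2)*(u - 3*sqrt(2))*(sqrt(2)*u/2 + 1/2)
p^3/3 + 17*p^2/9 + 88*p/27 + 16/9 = (p/3 + 1)*(p + 4/3)^2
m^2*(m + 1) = m^3 + m^2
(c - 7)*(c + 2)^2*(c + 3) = c^4 - 33*c^2 - 100*c - 84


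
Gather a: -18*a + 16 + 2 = 18 - 18*a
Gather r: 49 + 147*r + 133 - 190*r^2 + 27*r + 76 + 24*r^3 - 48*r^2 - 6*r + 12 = 24*r^3 - 238*r^2 + 168*r + 270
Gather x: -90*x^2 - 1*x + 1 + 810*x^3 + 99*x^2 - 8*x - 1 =810*x^3 + 9*x^2 - 9*x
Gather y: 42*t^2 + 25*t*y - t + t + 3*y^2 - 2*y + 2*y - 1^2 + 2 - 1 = 42*t^2 + 25*t*y + 3*y^2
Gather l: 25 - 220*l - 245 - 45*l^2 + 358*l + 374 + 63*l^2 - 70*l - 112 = 18*l^2 + 68*l + 42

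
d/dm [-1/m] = m^(-2)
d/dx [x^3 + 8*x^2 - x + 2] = 3*x^2 + 16*x - 1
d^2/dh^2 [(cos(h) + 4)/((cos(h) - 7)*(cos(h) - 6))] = (-29*(1 - cos(h)^2)^2 - cos(h)^5 + 410*cos(h)^3 - 584*cos(h)^2 - 4512*cos(h) + 2137)/((cos(h) - 7)^3*(cos(h) - 6)^3)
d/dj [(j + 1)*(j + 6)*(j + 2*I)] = 3*j^2 + j*(14 + 4*I) + 6 + 14*I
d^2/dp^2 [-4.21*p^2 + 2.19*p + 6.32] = -8.42000000000000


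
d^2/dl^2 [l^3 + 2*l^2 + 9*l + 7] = 6*l + 4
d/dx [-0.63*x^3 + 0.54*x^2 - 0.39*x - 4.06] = -1.89*x^2 + 1.08*x - 0.39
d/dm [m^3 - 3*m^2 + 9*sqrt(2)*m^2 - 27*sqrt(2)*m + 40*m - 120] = 3*m^2 - 6*m + 18*sqrt(2)*m - 27*sqrt(2) + 40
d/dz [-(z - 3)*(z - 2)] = 5 - 2*z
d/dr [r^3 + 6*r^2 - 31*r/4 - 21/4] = 3*r^2 + 12*r - 31/4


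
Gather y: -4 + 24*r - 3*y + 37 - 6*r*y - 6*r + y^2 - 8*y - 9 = 18*r + y^2 + y*(-6*r - 11) + 24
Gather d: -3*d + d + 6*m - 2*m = -2*d + 4*m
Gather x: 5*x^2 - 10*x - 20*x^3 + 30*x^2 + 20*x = -20*x^3 + 35*x^2 + 10*x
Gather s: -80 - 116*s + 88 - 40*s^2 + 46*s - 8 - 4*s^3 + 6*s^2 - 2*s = -4*s^3 - 34*s^2 - 72*s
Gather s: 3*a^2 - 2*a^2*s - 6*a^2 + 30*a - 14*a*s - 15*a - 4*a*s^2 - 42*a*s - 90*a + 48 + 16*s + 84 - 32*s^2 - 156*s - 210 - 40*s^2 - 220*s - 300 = -3*a^2 - 75*a + s^2*(-4*a - 72) + s*(-2*a^2 - 56*a - 360) - 378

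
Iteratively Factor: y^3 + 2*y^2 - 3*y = (y - 1)*(y^2 + 3*y) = (y - 1)*(y + 3)*(y)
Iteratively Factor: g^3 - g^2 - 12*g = (g - 4)*(g^2 + 3*g) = g*(g - 4)*(g + 3)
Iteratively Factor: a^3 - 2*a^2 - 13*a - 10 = (a + 2)*(a^2 - 4*a - 5) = (a + 1)*(a + 2)*(a - 5)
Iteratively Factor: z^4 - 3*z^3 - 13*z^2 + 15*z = (z - 1)*(z^3 - 2*z^2 - 15*z) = (z - 5)*(z - 1)*(z^2 + 3*z) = z*(z - 5)*(z - 1)*(z + 3)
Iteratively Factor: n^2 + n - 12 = (n + 4)*(n - 3)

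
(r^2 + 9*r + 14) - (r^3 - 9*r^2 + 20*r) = -r^3 + 10*r^2 - 11*r + 14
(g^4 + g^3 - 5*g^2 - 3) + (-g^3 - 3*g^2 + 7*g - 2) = g^4 - 8*g^2 + 7*g - 5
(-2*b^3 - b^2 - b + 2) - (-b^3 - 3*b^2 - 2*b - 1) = -b^3 + 2*b^2 + b + 3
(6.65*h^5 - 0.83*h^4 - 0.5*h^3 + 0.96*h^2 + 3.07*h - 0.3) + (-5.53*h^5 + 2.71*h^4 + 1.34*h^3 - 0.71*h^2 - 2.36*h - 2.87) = 1.12*h^5 + 1.88*h^4 + 0.84*h^3 + 0.25*h^2 + 0.71*h - 3.17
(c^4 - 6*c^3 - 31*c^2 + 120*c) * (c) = c^5 - 6*c^4 - 31*c^3 + 120*c^2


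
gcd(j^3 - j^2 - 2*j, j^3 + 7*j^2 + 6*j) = j^2 + j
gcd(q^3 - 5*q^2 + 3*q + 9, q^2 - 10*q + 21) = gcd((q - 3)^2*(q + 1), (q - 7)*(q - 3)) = q - 3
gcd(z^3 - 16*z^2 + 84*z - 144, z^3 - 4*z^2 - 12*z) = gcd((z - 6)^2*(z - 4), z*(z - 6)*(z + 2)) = z - 6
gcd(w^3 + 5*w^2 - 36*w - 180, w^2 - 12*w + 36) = w - 6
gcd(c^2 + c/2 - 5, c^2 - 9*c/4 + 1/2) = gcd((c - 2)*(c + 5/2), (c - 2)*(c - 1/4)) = c - 2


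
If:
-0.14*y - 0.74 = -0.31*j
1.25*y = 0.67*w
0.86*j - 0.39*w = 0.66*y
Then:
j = 3.31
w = 3.83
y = 2.05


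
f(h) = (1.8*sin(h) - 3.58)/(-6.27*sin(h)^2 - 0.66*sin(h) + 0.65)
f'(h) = (12.54*sin(h)*cos(h) + 0.66*cos(h))*(1.8*sin(h) - 3.58)/(-6.27*sin(h)^2 - 0.66*sin(h) + 0.65)^2 + 1.8*cos(h)/(-6.27*sin(h)^2 - 0.66*sin(h) + 0.65) = (11.286*sin(h)^2 - 44.8932*sin(h) - 1.1928)*cos(h)/(39.3129*sin(h)^4 + 8.2764*sin(h)^3 - 7.7154*sin(h)^2 - 0.858*sin(h) + 0.4225)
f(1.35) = 0.31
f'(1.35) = -0.21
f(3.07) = -6.05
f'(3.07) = 13.31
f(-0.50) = 9.36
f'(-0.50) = 89.27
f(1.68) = 0.29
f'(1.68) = 0.10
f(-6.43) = -6.28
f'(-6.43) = 14.82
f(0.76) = 0.84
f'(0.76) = -2.51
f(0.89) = 0.60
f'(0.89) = -1.38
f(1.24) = 0.34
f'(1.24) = -0.35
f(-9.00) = 30.24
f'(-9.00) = -857.70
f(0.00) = -5.51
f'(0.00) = -2.82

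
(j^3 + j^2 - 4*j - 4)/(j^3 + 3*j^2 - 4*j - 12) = (j + 1)/(j + 3)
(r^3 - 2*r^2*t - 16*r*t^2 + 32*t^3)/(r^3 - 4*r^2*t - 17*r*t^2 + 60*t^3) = (r^2 - 6*r*t + 8*t^2)/(r^2 - 8*r*t + 15*t^2)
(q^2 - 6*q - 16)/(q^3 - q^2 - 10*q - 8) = (q - 8)/(q^2 - 3*q - 4)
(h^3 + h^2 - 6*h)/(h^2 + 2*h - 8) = h*(h + 3)/(h + 4)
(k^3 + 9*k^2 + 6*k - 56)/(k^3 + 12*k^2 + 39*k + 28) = (k - 2)/(k + 1)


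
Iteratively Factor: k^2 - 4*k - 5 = (k - 5)*(k + 1)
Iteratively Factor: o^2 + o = (o)*(o + 1)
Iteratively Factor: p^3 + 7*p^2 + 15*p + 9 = (p + 3)*(p^2 + 4*p + 3) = (p + 3)^2*(p + 1)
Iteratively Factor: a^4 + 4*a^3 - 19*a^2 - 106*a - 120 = (a + 4)*(a^3 - 19*a - 30) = (a + 3)*(a + 4)*(a^2 - 3*a - 10) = (a - 5)*(a + 3)*(a + 4)*(a + 2)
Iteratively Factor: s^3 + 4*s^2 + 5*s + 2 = (s + 2)*(s^2 + 2*s + 1) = (s + 1)*(s + 2)*(s + 1)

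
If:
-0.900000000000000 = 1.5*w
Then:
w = -0.60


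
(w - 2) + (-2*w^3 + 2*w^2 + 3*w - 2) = -2*w^3 + 2*w^2 + 4*w - 4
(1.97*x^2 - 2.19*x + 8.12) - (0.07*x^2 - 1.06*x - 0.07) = 1.9*x^2 - 1.13*x + 8.19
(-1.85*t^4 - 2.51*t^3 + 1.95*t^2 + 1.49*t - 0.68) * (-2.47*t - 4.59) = 4.5695*t^5 + 14.6912*t^4 + 6.7044*t^3 - 12.6308*t^2 - 5.1595*t + 3.1212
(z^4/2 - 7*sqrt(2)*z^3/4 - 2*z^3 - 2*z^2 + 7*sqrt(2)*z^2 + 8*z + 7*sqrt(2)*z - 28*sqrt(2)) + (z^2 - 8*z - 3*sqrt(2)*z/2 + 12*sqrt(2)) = z^4/2 - 7*sqrt(2)*z^3/4 - 2*z^3 - z^2 + 7*sqrt(2)*z^2 + 11*sqrt(2)*z/2 - 16*sqrt(2)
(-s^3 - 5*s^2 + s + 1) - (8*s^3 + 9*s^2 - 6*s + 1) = -9*s^3 - 14*s^2 + 7*s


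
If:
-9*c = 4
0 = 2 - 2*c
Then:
No Solution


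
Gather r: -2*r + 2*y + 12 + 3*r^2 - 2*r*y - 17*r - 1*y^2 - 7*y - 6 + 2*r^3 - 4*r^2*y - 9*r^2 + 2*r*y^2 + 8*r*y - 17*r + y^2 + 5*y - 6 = 2*r^3 + r^2*(-4*y - 6) + r*(2*y^2 + 6*y - 36)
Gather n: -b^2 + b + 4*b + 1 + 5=-b^2 + 5*b + 6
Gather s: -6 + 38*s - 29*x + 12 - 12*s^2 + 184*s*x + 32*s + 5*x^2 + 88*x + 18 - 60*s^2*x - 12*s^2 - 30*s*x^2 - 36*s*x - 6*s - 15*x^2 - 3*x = s^2*(-60*x - 24) + s*(-30*x^2 + 148*x + 64) - 10*x^2 + 56*x + 24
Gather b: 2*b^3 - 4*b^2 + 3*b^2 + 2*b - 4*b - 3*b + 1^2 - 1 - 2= 2*b^3 - b^2 - 5*b - 2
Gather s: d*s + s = s*(d + 1)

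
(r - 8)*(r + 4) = r^2 - 4*r - 32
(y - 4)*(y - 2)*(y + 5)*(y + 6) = y^4 + 5*y^3 - 28*y^2 - 92*y + 240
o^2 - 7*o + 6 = (o - 6)*(o - 1)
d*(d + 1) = d^2 + d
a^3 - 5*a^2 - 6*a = a*(a - 6)*(a + 1)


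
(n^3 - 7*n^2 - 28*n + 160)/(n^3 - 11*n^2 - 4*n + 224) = (n^2 + n - 20)/(n^2 - 3*n - 28)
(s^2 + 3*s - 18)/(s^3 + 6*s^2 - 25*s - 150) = (s - 3)/(s^2 - 25)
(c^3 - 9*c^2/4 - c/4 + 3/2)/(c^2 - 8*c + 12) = (4*c^2 - c - 3)/(4*(c - 6))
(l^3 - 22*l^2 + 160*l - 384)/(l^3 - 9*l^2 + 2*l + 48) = (l^2 - 14*l + 48)/(l^2 - l - 6)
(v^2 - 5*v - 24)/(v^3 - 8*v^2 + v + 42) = (v^2 - 5*v - 24)/(v^3 - 8*v^2 + v + 42)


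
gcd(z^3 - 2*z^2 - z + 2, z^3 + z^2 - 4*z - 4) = z^2 - z - 2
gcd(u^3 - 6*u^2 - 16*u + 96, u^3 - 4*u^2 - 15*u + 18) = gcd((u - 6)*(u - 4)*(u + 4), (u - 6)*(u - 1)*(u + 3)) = u - 6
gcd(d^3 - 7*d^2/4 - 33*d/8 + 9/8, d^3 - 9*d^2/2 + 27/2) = d^2 - 3*d/2 - 9/2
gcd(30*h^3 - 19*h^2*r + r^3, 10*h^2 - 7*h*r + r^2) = -2*h + r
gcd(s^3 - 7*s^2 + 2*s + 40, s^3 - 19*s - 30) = s^2 - 3*s - 10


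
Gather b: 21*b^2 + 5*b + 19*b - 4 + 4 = 21*b^2 + 24*b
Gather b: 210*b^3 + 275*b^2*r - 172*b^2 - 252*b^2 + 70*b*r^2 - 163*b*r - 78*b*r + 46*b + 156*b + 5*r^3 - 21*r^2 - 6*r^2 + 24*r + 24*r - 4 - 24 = 210*b^3 + b^2*(275*r - 424) + b*(70*r^2 - 241*r + 202) + 5*r^3 - 27*r^2 + 48*r - 28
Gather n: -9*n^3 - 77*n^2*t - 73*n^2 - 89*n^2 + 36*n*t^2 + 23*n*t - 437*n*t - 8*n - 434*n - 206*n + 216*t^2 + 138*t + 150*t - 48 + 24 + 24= -9*n^3 + n^2*(-77*t - 162) + n*(36*t^2 - 414*t - 648) + 216*t^2 + 288*t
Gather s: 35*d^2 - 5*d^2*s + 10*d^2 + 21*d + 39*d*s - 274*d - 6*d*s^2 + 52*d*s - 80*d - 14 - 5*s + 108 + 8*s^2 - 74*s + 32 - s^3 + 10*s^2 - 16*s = 45*d^2 - 333*d - s^3 + s^2*(18 - 6*d) + s*(-5*d^2 + 91*d - 95) + 126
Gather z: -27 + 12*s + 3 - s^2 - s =-s^2 + 11*s - 24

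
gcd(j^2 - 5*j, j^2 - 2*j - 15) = j - 5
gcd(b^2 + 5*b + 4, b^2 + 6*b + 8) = b + 4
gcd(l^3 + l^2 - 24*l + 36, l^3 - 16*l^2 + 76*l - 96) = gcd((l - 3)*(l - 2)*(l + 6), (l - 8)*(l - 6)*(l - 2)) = l - 2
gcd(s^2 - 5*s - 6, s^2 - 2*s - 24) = s - 6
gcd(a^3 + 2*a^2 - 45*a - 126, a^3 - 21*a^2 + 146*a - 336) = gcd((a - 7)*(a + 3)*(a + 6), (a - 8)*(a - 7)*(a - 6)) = a - 7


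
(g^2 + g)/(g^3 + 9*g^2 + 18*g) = (g + 1)/(g^2 + 9*g + 18)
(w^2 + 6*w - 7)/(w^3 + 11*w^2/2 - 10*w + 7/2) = 2/(2*w - 1)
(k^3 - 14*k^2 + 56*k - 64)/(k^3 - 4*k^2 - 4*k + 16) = (k - 8)/(k + 2)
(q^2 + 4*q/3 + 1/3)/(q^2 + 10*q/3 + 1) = (q + 1)/(q + 3)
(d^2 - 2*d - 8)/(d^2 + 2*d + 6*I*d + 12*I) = (d - 4)/(d + 6*I)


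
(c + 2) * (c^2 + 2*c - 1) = c^3 + 4*c^2 + 3*c - 2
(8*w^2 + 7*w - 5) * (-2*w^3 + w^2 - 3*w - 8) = -16*w^5 - 6*w^4 - 7*w^3 - 90*w^2 - 41*w + 40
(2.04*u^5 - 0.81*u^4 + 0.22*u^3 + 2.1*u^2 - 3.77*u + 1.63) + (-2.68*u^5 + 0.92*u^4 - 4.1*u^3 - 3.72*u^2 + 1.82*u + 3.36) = -0.64*u^5 + 0.11*u^4 - 3.88*u^3 - 1.62*u^2 - 1.95*u + 4.99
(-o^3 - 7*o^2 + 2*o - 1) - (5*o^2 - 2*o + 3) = -o^3 - 12*o^2 + 4*o - 4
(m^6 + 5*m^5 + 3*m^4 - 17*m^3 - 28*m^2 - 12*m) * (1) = m^6 + 5*m^5 + 3*m^4 - 17*m^3 - 28*m^2 - 12*m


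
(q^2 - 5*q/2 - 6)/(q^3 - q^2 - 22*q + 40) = (q + 3/2)/(q^2 + 3*q - 10)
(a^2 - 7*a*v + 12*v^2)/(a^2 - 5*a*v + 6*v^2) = (-a + 4*v)/(-a + 2*v)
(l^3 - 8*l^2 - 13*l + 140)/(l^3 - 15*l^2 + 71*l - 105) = (l + 4)/(l - 3)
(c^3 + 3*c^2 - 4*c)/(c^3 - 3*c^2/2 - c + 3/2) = 2*c*(c + 4)/(2*c^2 - c - 3)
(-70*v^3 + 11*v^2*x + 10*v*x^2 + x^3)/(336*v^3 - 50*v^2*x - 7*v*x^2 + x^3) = (-10*v^2 + 3*v*x + x^2)/(48*v^2 - 14*v*x + x^2)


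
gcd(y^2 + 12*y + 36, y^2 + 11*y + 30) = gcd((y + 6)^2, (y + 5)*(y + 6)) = y + 6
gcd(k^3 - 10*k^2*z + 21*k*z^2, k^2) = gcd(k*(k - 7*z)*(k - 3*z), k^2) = k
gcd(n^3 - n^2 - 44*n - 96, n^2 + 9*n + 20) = n + 4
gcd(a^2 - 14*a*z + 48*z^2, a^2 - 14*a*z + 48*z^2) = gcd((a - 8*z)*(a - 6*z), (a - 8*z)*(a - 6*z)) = a^2 - 14*a*z + 48*z^2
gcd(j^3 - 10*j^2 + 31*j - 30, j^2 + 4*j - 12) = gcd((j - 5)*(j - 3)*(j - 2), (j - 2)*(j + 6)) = j - 2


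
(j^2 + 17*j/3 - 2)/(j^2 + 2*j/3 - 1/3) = (j + 6)/(j + 1)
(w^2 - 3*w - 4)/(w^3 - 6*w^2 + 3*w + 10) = (w - 4)/(w^2 - 7*w + 10)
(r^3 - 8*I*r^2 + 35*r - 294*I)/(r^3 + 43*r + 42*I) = (r - 7*I)/(r + I)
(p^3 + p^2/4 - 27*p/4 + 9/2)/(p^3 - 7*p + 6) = (p - 3/4)/(p - 1)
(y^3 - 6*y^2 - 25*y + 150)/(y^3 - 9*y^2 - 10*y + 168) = (y^2 - 25)/(y^2 - 3*y - 28)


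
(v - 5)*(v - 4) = v^2 - 9*v + 20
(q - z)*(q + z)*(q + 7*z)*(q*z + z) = q^4*z + 7*q^3*z^2 + q^3*z - q^2*z^3 + 7*q^2*z^2 - 7*q*z^4 - q*z^3 - 7*z^4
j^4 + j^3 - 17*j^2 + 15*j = j*(j - 3)*(j - 1)*(j + 5)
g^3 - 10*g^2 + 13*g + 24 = (g - 8)*(g - 3)*(g + 1)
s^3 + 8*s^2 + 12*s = s*(s + 2)*(s + 6)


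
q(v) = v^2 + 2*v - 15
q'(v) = 2*v + 2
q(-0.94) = -16.00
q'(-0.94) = 0.12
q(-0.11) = -15.21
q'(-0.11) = 1.78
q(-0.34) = -15.56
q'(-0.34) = 1.32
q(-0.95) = -16.00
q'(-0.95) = 0.10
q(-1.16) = -15.97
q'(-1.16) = -0.32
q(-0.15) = -15.28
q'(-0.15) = 1.70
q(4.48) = 14.03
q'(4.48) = 10.96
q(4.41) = 13.27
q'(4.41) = 10.82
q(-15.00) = 180.00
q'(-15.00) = -28.00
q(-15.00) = 180.00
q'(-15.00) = -28.00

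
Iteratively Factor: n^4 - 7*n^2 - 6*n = (n - 3)*(n^3 + 3*n^2 + 2*n) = (n - 3)*(n + 2)*(n^2 + n) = n*(n - 3)*(n + 2)*(n + 1)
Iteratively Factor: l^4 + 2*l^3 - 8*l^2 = (l + 4)*(l^3 - 2*l^2) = (l - 2)*(l + 4)*(l^2) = l*(l - 2)*(l + 4)*(l)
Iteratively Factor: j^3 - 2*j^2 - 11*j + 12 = (j - 4)*(j^2 + 2*j - 3) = (j - 4)*(j + 3)*(j - 1)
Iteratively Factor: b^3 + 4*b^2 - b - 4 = (b + 1)*(b^2 + 3*b - 4) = (b - 1)*(b + 1)*(b + 4)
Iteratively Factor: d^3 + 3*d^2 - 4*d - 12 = (d - 2)*(d^2 + 5*d + 6) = (d - 2)*(d + 3)*(d + 2)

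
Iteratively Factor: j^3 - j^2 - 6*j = (j + 2)*(j^2 - 3*j) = (j - 3)*(j + 2)*(j)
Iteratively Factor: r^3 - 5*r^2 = (r)*(r^2 - 5*r) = r*(r - 5)*(r)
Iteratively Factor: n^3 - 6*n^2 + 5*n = (n - 1)*(n^2 - 5*n) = n*(n - 1)*(n - 5)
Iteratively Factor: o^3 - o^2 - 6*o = (o)*(o^2 - o - 6) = o*(o + 2)*(o - 3)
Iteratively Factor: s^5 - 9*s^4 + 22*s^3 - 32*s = (s - 4)*(s^4 - 5*s^3 + 2*s^2 + 8*s) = (s - 4)*(s - 2)*(s^3 - 3*s^2 - 4*s) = s*(s - 4)*(s - 2)*(s^2 - 3*s - 4) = s*(s - 4)^2*(s - 2)*(s + 1)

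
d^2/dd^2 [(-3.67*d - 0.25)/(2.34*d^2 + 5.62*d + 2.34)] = (-(3.67*d + 0.25)*(4.68*d + 5.62)*(9.36*d + 11.24) + (51.5268*d + 42.4208)*(2.34*d^2 + 5.62*d + 2.34))/(2.34*d^2 + 5.62*d + 2.34)^3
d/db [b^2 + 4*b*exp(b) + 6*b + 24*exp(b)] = 4*b*exp(b) + 2*b + 28*exp(b) + 6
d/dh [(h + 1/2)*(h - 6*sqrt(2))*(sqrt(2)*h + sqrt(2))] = 3*sqrt(2)*h^2 - 24*h + 3*sqrt(2)*h - 18 + sqrt(2)/2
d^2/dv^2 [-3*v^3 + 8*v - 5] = -18*v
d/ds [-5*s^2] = -10*s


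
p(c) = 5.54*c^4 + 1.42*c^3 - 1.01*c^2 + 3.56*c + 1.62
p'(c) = 22.16*c^3 + 4.26*c^2 - 2.02*c + 3.56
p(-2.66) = 235.63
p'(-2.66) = -378.00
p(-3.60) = 839.97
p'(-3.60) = -967.86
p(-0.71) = -0.52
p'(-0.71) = -0.79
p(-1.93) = 57.65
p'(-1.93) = -135.98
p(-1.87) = 49.89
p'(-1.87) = -122.67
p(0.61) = 4.51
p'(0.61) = 8.94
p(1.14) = 15.83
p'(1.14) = 39.62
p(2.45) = 224.77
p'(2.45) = 350.07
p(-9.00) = 35200.53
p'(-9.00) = -15787.84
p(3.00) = 490.29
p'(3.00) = 634.16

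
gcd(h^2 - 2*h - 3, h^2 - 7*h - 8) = h + 1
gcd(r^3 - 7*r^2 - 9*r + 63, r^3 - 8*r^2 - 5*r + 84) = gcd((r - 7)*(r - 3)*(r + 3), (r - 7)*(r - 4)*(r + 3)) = r^2 - 4*r - 21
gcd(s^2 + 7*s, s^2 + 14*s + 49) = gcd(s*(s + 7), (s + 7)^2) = s + 7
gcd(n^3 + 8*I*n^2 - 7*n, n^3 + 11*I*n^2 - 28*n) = n^2 + 7*I*n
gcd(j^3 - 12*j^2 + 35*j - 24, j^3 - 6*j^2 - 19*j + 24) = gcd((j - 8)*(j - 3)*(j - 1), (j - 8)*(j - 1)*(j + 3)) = j^2 - 9*j + 8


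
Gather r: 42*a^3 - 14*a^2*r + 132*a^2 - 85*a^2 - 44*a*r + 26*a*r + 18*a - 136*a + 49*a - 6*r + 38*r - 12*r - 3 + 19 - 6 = 42*a^3 + 47*a^2 - 69*a + r*(-14*a^2 - 18*a + 20) + 10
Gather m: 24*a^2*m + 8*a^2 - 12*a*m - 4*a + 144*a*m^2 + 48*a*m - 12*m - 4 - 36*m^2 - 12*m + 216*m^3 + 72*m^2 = 8*a^2 - 4*a + 216*m^3 + m^2*(144*a + 36) + m*(24*a^2 + 36*a - 24) - 4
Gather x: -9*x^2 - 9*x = -9*x^2 - 9*x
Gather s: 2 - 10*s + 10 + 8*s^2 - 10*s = 8*s^2 - 20*s + 12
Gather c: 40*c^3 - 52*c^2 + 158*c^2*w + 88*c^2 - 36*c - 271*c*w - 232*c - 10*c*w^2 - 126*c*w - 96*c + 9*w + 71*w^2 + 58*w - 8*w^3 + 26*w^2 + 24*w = 40*c^3 + c^2*(158*w + 36) + c*(-10*w^2 - 397*w - 364) - 8*w^3 + 97*w^2 + 91*w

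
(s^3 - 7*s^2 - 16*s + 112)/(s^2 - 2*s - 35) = (s^2 - 16)/(s + 5)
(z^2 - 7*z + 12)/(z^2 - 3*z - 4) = (z - 3)/(z + 1)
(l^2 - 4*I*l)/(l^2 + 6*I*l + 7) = l*(l - 4*I)/(l^2 + 6*I*l + 7)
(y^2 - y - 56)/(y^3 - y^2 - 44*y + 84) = (y - 8)/(y^2 - 8*y + 12)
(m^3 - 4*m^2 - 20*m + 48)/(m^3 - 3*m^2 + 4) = (m^2 - 2*m - 24)/(m^2 - m - 2)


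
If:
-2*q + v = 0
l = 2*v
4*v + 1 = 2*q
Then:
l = -2/3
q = -1/6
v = -1/3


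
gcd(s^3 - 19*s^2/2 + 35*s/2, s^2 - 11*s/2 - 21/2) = s - 7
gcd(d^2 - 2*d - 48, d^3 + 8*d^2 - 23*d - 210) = d + 6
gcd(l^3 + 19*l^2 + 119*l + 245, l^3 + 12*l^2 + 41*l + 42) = l + 7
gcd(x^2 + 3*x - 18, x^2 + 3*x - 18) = x^2 + 3*x - 18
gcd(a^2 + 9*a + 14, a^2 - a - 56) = a + 7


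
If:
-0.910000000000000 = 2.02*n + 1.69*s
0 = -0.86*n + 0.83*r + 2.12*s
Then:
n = -0.836633663366337*s - 0.450495049504951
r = -3.42109030180126*s - 0.466778003101515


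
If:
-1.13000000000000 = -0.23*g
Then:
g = 4.91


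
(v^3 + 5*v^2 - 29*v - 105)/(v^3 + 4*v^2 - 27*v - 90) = (v + 7)/(v + 6)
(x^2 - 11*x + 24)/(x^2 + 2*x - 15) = (x - 8)/(x + 5)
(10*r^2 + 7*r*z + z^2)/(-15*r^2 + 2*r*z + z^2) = (2*r + z)/(-3*r + z)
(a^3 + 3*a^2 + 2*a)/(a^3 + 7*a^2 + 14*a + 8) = a/(a + 4)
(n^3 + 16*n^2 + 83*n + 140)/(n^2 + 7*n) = n + 9 + 20/n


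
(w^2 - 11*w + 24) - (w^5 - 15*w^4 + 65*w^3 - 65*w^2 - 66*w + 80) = -w^5 + 15*w^4 - 65*w^3 + 66*w^2 + 55*w - 56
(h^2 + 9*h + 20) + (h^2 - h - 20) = 2*h^2 + 8*h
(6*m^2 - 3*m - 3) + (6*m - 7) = 6*m^2 + 3*m - 10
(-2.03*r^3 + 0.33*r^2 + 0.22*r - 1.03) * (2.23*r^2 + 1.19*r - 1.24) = -4.5269*r^5 - 1.6798*r^4 + 3.4005*r^3 - 2.4443*r^2 - 1.4985*r + 1.2772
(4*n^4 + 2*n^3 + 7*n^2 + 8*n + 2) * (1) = 4*n^4 + 2*n^3 + 7*n^2 + 8*n + 2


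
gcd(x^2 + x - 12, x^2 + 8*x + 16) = x + 4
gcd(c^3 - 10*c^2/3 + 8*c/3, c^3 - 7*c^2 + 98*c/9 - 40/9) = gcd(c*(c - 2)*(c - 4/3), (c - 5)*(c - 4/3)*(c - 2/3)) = c - 4/3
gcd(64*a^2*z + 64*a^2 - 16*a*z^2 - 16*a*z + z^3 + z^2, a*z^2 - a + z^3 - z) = z + 1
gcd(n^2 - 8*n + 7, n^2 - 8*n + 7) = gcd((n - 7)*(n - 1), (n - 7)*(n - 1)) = n^2 - 8*n + 7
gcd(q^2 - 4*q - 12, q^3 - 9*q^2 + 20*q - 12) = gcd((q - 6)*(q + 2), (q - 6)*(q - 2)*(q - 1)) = q - 6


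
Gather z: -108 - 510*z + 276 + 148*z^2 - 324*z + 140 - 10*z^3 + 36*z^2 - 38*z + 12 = -10*z^3 + 184*z^2 - 872*z + 320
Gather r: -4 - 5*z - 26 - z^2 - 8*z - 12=-z^2 - 13*z - 42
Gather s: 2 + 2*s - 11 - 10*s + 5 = -8*s - 4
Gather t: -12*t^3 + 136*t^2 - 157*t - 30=-12*t^3 + 136*t^2 - 157*t - 30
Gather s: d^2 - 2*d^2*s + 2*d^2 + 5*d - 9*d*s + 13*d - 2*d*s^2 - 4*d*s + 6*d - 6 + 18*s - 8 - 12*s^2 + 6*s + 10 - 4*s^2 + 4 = 3*d^2 + 24*d + s^2*(-2*d - 16) + s*(-2*d^2 - 13*d + 24)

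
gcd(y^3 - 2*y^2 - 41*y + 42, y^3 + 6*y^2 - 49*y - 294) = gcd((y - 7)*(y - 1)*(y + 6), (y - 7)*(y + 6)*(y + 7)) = y^2 - y - 42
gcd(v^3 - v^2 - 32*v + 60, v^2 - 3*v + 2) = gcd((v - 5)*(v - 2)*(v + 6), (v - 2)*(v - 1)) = v - 2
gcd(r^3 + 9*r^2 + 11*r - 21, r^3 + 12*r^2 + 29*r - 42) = r^2 + 6*r - 7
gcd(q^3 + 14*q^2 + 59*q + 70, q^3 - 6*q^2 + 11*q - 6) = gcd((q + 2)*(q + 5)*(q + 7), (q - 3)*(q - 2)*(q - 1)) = 1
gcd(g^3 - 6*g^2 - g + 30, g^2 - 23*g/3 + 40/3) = g - 5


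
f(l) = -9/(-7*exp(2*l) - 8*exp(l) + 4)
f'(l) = -9*(14*exp(2*l) + 8*exp(l))/(-7*exp(2*l) - 8*exp(l) + 4)^2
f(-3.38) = -2.42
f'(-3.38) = -0.19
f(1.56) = 0.05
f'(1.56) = -0.09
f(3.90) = 0.00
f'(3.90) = -0.00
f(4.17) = 0.00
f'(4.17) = -0.00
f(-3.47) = -2.40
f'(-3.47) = -0.17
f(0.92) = 0.15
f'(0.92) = -0.27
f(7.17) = 0.00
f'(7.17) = -0.00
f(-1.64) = -4.12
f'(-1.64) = -3.92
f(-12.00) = -2.25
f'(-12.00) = 0.00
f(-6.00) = -2.26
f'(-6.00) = -0.01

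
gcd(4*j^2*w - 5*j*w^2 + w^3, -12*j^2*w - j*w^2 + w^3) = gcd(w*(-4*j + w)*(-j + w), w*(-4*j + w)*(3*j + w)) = -4*j*w + w^2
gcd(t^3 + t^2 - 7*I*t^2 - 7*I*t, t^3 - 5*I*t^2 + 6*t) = t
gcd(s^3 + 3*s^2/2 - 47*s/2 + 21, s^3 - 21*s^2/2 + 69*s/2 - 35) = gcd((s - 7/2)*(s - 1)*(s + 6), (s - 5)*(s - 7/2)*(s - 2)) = s - 7/2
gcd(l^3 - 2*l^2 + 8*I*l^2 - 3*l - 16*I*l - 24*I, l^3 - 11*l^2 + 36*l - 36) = l - 3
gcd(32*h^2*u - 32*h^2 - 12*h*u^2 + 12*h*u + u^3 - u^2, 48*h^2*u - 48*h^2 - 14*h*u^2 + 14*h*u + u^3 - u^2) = -8*h*u + 8*h + u^2 - u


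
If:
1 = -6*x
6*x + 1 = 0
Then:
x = -1/6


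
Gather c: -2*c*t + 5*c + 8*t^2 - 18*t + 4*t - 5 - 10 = c*(5 - 2*t) + 8*t^2 - 14*t - 15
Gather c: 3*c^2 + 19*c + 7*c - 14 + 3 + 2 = 3*c^2 + 26*c - 9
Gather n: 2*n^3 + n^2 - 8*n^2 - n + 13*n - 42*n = 2*n^3 - 7*n^2 - 30*n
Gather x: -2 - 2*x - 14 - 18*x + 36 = 20 - 20*x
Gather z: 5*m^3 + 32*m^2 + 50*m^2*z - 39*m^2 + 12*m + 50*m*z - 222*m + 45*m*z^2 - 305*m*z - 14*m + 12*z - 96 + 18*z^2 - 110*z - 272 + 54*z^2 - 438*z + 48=5*m^3 - 7*m^2 - 224*m + z^2*(45*m + 72) + z*(50*m^2 - 255*m - 536) - 320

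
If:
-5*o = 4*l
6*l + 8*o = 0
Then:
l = 0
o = 0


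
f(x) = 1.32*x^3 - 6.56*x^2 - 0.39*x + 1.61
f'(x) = 3.96*x^2 - 13.12*x - 0.39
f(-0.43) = 0.46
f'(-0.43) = 5.98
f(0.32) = 0.86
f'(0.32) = -4.18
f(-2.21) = -43.82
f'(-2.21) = 47.95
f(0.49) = -0.00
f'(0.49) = -5.87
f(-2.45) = -56.22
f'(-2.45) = 55.52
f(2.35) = -18.40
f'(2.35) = -9.35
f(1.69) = -11.41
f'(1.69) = -11.25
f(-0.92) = -4.61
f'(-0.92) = 15.03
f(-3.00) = -91.90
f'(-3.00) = 74.61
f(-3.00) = -91.90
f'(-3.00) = 74.61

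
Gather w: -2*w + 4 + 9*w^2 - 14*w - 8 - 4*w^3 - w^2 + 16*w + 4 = -4*w^3 + 8*w^2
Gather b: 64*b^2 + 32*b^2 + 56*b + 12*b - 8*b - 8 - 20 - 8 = 96*b^2 + 60*b - 36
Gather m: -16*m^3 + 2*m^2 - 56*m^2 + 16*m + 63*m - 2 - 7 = -16*m^3 - 54*m^2 + 79*m - 9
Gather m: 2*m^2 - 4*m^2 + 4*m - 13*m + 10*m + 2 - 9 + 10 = -2*m^2 + m + 3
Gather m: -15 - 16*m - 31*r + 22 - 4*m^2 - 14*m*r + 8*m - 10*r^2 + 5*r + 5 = -4*m^2 + m*(-14*r - 8) - 10*r^2 - 26*r + 12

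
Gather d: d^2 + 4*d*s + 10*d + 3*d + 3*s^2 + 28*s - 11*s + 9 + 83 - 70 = d^2 + d*(4*s + 13) + 3*s^2 + 17*s + 22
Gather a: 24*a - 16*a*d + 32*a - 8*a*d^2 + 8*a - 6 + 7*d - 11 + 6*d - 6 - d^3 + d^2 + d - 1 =a*(-8*d^2 - 16*d + 64) - d^3 + d^2 + 14*d - 24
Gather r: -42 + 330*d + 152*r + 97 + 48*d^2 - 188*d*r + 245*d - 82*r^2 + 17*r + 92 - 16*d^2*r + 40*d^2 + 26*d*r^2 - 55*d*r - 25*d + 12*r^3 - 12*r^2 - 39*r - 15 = 88*d^2 + 550*d + 12*r^3 + r^2*(26*d - 94) + r*(-16*d^2 - 243*d + 130) + 132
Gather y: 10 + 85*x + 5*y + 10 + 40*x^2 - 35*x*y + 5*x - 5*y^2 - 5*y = 40*x^2 - 35*x*y + 90*x - 5*y^2 + 20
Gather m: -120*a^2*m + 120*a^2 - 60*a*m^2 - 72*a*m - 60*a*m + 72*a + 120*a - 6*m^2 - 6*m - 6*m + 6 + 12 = 120*a^2 + 192*a + m^2*(-60*a - 6) + m*(-120*a^2 - 132*a - 12) + 18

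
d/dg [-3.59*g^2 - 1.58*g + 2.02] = -7.18*g - 1.58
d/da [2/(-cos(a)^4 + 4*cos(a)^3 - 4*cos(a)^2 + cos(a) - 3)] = 2*(-11*cos(a) + 6*cos(2*a) - cos(3*a) + 7)*sin(a)/(cos(a)^4 - 4*cos(a)^3 + 4*cos(a)^2 - cos(a) + 3)^2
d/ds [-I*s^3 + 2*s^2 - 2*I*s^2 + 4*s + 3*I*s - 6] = -3*I*s^2 + 4*s*(1 - I) + 4 + 3*I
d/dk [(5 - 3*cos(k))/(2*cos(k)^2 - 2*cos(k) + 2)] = (3*sin(k)^2 + 10*cos(k) - 5)*sin(k)/(2*(sin(k)^2 + cos(k) - 2)^2)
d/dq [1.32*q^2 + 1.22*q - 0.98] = 2.64*q + 1.22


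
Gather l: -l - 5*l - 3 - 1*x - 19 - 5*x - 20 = -6*l - 6*x - 42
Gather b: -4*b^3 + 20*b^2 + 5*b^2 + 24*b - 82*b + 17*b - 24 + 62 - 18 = -4*b^3 + 25*b^2 - 41*b + 20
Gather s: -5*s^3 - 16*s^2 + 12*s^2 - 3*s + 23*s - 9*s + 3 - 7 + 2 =-5*s^3 - 4*s^2 + 11*s - 2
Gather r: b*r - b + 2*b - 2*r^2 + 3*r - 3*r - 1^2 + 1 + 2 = b*r + b - 2*r^2 + 2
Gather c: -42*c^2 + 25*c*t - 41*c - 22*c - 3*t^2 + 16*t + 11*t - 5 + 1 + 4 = -42*c^2 + c*(25*t - 63) - 3*t^2 + 27*t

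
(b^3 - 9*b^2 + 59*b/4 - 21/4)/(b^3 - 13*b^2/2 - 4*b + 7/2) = (b - 3/2)/(b + 1)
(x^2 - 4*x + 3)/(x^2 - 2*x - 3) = (x - 1)/(x + 1)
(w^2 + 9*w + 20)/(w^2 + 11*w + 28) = (w + 5)/(w + 7)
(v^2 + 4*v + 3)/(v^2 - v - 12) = (v + 1)/(v - 4)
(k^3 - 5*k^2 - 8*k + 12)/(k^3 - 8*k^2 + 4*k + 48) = (k - 1)/(k - 4)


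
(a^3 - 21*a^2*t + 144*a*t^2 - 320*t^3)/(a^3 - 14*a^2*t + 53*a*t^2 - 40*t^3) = (-a + 8*t)/(-a + t)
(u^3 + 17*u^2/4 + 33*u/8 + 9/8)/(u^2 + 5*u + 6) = (8*u^2 + 10*u + 3)/(8*(u + 2))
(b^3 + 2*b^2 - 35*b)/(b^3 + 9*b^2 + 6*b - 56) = b*(b - 5)/(b^2 + 2*b - 8)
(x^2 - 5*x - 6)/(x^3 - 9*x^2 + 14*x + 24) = 1/(x - 4)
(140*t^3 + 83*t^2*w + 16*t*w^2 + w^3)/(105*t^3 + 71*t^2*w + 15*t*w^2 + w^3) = (4*t + w)/(3*t + w)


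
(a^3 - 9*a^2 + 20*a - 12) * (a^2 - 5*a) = a^5 - 14*a^4 + 65*a^3 - 112*a^2 + 60*a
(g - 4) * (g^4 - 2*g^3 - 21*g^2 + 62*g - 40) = g^5 - 6*g^4 - 13*g^3 + 146*g^2 - 288*g + 160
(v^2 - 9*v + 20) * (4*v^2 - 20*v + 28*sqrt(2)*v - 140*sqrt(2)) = 4*v^4 - 56*v^3 + 28*sqrt(2)*v^3 - 392*sqrt(2)*v^2 + 260*v^2 - 400*v + 1820*sqrt(2)*v - 2800*sqrt(2)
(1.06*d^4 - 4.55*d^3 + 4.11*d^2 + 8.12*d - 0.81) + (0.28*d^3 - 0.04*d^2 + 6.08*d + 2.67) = 1.06*d^4 - 4.27*d^3 + 4.07*d^2 + 14.2*d + 1.86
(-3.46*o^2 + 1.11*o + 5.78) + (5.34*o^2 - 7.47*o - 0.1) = 1.88*o^2 - 6.36*o + 5.68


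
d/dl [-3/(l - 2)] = 3/(l - 2)^2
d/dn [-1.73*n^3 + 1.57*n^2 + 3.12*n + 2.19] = -5.19*n^2 + 3.14*n + 3.12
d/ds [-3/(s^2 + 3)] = 6*s/(s^2 + 3)^2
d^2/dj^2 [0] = 0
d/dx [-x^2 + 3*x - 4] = 3 - 2*x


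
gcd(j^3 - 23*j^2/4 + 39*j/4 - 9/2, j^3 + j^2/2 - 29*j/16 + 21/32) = j - 3/4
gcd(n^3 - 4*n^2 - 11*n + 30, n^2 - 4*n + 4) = n - 2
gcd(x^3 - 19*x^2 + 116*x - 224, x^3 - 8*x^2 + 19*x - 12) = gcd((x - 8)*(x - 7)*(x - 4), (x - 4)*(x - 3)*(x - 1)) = x - 4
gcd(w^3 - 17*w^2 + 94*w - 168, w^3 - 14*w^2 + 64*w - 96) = w^2 - 10*w + 24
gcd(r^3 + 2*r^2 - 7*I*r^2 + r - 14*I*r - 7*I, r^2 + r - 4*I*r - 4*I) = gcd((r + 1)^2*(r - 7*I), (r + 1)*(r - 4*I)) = r + 1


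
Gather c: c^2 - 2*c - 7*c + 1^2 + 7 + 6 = c^2 - 9*c + 14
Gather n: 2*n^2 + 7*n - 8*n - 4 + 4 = 2*n^2 - n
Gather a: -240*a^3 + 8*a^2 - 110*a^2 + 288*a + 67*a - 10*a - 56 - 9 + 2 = -240*a^3 - 102*a^2 + 345*a - 63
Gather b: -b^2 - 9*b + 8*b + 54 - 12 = -b^2 - b + 42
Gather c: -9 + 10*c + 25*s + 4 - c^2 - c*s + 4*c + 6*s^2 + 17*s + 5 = -c^2 + c*(14 - s) + 6*s^2 + 42*s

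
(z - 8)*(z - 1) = z^2 - 9*z + 8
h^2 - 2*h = h*(h - 2)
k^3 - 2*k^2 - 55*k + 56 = (k - 8)*(k - 1)*(k + 7)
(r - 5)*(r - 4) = r^2 - 9*r + 20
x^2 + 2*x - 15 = (x - 3)*(x + 5)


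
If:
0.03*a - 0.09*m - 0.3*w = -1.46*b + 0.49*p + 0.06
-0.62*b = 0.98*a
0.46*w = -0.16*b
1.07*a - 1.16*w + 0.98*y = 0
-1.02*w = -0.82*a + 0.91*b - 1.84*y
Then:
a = 0.00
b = 0.00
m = -5.44444444444444*p - 0.666666666666667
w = 0.00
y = 0.00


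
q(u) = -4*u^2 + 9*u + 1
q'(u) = 9 - 8*u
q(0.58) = 4.87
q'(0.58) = 4.36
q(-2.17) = -37.37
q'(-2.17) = 26.36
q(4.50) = -39.50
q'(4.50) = -27.00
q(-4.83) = -135.79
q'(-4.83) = 47.64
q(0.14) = 2.18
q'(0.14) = 7.88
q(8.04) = -185.21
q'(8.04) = -55.32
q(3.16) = -10.50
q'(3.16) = -16.28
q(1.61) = 5.12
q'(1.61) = -3.88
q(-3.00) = -62.00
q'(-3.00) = 33.00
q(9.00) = -242.00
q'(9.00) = -63.00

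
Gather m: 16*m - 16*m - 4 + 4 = 0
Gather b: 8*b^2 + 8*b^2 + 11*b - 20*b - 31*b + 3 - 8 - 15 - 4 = 16*b^2 - 40*b - 24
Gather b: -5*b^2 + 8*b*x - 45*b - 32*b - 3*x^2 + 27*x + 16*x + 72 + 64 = -5*b^2 + b*(8*x - 77) - 3*x^2 + 43*x + 136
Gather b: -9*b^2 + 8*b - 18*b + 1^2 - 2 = -9*b^2 - 10*b - 1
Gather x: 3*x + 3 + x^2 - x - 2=x^2 + 2*x + 1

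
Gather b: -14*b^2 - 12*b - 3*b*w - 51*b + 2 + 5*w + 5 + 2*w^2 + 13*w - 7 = -14*b^2 + b*(-3*w - 63) + 2*w^2 + 18*w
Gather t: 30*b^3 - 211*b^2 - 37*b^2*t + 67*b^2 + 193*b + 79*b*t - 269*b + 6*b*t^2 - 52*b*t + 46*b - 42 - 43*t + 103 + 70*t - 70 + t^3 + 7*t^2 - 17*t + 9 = 30*b^3 - 144*b^2 - 30*b + t^3 + t^2*(6*b + 7) + t*(-37*b^2 + 27*b + 10)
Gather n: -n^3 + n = -n^3 + n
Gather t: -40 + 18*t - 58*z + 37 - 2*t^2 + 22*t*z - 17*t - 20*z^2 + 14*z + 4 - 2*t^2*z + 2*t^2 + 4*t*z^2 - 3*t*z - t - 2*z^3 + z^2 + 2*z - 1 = -2*t^2*z + t*(4*z^2 + 19*z) - 2*z^3 - 19*z^2 - 42*z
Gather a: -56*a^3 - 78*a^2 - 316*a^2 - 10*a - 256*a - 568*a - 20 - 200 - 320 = -56*a^3 - 394*a^2 - 834*a - 540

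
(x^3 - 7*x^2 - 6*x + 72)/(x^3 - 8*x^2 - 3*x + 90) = (x - 4)/(x - 5)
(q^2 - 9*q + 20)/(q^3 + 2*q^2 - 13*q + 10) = (q^2 - 9*q + 20)/(q^3 + 2*q^2 - 13*q + 10)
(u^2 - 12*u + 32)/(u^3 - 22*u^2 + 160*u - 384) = (u - 4)/(u^2 - 14*u + 48)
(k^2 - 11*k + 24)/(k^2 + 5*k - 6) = (k^2 - 11*k + 24)/(k^2 + 5*k - 6)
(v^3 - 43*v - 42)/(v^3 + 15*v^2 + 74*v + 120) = (v^2 - 6*v - 7)/(v^2 + 9*v + 20)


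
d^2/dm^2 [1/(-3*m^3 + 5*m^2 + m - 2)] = 2*((9*m - 5)*(3*m^3 - 5*m^2 - m + 2) - (-9*m^2 + 10*m + 1)^2)/(3*m^3 - 5*m^2 - m + 2)^3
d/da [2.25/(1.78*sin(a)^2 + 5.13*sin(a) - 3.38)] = -(8.01*sin(a) + 11.5425)*cos(a)/(1.78*sin(a)^2 + 5.13*sin(a) - 3.38)^2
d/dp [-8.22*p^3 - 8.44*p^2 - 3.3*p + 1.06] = -24.66*p^2 - 16.88*p - 3.3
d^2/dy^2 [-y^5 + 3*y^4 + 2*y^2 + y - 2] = -20*y^3 + 36*y^2 + 4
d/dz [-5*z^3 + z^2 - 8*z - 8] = -15*z^2 + 2*z - 8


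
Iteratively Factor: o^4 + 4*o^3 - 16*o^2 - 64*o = (o + 4)*(o^3 - 16*o) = (o - 4)*(o + 4)*(o^2 + 4*o) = o*(o - 4)*(o + 4)*(o + 4)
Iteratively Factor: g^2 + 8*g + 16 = (g + 4)*(g + 4)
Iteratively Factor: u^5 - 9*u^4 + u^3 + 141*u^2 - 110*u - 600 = (u - 4)*(u^4 - 5*u^3 - 19*u^2 + 65*u + 150) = (u - 4)*(u + 3)*(u^3 - 8*u^2 + 5*u + 50) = (u - 5)*(u - 4)*(u + 3)*(u^2 - 3*u - 10) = (u - 5)^2*(u - 4)*(u + 3)*(u + 2)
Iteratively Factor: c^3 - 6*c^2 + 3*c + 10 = (c - 2)*(c^2 - 4*c - 5) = (c - 5)*(c - 2)*(c + 1)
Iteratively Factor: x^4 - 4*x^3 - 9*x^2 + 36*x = (x + 3)*(x^3 - 7*x^2 + 12*x) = x*(x + 3)*(x^2 - 7*x + 12) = x*(x - 3)*(x + 3)*(x - 4)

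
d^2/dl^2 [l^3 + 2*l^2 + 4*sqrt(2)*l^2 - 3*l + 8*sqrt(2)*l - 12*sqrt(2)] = 6*l + 4 + 8*sqrt(2)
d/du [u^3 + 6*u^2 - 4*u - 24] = 3*u^2 + 12*u - 4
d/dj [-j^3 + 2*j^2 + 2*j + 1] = -3*j^2 + 4*j + 2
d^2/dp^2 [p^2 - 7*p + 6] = 2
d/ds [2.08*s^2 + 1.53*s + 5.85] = 4.16*s + 1.53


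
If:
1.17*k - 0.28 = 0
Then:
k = 0.24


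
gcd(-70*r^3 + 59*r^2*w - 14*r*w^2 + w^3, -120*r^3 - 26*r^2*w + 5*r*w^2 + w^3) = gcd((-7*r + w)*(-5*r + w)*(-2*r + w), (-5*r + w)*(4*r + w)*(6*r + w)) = 5*r - w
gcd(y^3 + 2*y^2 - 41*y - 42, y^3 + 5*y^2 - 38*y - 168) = y^2 + y - 42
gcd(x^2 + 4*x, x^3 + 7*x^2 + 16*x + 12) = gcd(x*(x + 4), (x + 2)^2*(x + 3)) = 1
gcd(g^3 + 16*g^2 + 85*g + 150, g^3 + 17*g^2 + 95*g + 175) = g^2 + 10*g + 25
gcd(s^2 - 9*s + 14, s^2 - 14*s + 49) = s - 7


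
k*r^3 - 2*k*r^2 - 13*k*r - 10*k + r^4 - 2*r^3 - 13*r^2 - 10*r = (k + r)*(r - 5)*(r + 1)*(r + 2)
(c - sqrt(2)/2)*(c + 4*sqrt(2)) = c^2 + 7*sqrt(2)*c/2 - 4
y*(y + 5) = y^2 + 5*y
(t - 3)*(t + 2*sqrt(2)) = t^2 - 3*t + 2*sqrt(2)*t - 6*sqrt(2)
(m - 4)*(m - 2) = m^2 - 6*m + 8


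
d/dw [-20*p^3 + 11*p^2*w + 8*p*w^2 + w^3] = 11*p^2 + 16*p*w + 3*w^2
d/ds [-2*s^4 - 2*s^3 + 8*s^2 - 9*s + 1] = -8*s^3 - 6*s^2 + 16*s - 9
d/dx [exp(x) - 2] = exp(x)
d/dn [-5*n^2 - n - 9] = -10*n - 1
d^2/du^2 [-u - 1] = 0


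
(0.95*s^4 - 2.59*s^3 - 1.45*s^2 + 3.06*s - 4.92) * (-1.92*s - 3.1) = -1.824*s^5 + 2.0278*s^4 + 10.813*s^3 - 1.3802*s^2 - 0.0396000000000019*s + 15.252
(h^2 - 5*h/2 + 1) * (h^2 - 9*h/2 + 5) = h^4 - 7*h^3 + 69*h^2/4 - 17*h + 5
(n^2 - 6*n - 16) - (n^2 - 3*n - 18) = 2 - 3*n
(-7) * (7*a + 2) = -49*a - 14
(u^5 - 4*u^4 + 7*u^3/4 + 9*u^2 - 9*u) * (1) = u^5 - 4*u^4 + 7*u^3/4 + 9*u^2 - 9*u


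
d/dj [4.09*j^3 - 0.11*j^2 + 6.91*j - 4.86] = 12.27*j^2 - 0.22*j + 6.91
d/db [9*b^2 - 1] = 18*b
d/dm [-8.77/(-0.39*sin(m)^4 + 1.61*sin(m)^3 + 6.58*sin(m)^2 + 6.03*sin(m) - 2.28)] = (-13.6812*sin(m)^3 + 42.3591*sin(m)^2 + 115.4132*sin(m) + 52.8831)*cos(m)/(-0.39*sin(m)^4 + 1.61*sin(m)^3 + 6.58*sin(m)^2 + 6.03*sin(m) - 2.28)^2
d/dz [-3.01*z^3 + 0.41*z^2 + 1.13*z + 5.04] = -9.03*z^2 + 0.82*z + 1.13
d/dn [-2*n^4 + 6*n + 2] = 6 - 8*n^3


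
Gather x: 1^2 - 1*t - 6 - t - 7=-2*t - 12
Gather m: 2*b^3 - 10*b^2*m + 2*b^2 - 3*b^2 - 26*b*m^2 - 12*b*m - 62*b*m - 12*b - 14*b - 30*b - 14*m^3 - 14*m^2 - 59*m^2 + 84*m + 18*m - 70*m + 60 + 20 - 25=2*b^3 - b^2 - 56*b - 14*m^3 + m^2*(-26*b - 73) + m*(-10*b^2 - 74*b + 32) + 55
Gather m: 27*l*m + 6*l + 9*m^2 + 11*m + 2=6*l + 9*m^2 + m*(27*l + 11) + 2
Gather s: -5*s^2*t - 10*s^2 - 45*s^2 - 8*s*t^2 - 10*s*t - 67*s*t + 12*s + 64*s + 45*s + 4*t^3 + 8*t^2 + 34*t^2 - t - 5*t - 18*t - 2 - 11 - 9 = s^2*(-5*t - 55) + s*(-8*t^2 - 77*t + 121) + 4*t^3 + 42*t^2 - 24*t - 22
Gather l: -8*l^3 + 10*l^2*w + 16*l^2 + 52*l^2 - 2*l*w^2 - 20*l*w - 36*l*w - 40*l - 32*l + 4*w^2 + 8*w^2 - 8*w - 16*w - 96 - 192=-8*l^3 + l^2*(10*w + 68) + l*(-2*w^2 - 56*w - 72) + 12*w^2 - 24*w - 288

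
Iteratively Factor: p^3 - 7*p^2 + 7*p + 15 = (p - 3)*(p^2 - 4*p - 5) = (p - 5)*(p - 3)*(p + 1)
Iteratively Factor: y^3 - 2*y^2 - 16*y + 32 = (y + 4)*(y^2 - 6*y + 8) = (y - 4)*(y + 4)*(y - 2)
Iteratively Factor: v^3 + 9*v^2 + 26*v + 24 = (v + 3)*(v^2 + 6*v + 8) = (v + 3)*(v + 4)*(v + 2)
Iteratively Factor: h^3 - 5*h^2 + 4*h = (h - 1)*(h^2 - 4*h) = (h - 4)*(h - 1)*(h)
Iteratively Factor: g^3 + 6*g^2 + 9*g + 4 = (g + 1)*(g^2 + 5*g + 4) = (g + 1)*(g + 4)*(g + 1)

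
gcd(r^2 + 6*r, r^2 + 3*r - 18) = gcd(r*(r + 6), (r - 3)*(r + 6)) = r + 6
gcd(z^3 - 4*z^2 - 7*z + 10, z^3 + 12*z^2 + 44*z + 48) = z + 2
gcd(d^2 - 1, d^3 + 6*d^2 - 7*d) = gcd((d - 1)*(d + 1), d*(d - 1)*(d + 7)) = d - 1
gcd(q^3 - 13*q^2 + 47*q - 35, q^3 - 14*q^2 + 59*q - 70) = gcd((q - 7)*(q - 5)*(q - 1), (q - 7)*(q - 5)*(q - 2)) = q^2 - 12*q + 35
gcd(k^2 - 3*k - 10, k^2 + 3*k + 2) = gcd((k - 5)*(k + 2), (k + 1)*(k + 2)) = k + 2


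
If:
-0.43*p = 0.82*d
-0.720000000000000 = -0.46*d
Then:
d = 1.57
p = -2.98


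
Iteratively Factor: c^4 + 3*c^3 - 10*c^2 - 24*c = (c)*(c^3 + 3*c^2 - 10*c - 24) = c*(c - 3)*(c^2 + 6*c + 8) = c*(c - 3)*(c + 2)*(c + 4)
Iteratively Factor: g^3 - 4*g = (g + 2)*(g^2 - 2*g) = g*(g + 2)*(g - 2)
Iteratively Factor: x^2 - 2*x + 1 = (x - 1)*(x - 1)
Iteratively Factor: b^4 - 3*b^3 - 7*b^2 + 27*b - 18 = (b - 2)*(b^3 - b^2 - 9*b + 9) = (b - 3)*(b - 2)*(b^2 + 2*b - 3) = (b - 3)*(b - 2)*(b - 1)*(b + 3)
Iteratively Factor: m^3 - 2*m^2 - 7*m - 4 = (m + 1)*(m^2 - 3*m - 4) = (m - 4)*(m + 1)*(m + 1)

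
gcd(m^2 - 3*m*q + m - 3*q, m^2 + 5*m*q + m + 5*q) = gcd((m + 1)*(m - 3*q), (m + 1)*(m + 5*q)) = m + 1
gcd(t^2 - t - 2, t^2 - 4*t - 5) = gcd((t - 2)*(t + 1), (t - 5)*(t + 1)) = t + 1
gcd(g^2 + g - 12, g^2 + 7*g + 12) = g + 4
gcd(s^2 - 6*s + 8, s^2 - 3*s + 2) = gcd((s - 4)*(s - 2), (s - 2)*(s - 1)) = s - 2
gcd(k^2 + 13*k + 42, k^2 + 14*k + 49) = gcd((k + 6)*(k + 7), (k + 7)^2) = k + 7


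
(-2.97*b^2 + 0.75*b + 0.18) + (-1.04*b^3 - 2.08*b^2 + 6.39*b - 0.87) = -1.04*b^3 - 5.05*b^2 + 7.14*b - 0.69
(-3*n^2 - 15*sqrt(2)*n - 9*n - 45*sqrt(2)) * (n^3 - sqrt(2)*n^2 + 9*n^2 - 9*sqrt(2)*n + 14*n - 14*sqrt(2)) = -3*n^5 - 36*n^4 - 12*sqrt(2)*n^4 - 144*sqrt(2)*n^3 - 93*n^3 - 492*sqrt(2)*n^2 + 234*n^2 - 504*sqrt(2)*n + 1230*n + 1260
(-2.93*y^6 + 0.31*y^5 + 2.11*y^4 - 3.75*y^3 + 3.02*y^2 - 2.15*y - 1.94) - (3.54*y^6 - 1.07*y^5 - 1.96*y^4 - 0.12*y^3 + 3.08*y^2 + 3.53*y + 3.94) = -6.47*y^6 + 1.38*y^5 + 4.07*y^4 - 3.63*y^3 - 0.0600000000000001*y^2 - 5.68*y - 5.88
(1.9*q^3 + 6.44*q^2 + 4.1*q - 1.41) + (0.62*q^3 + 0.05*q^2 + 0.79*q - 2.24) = 2.52*q^3 + 6.49*q^2 + 4.89*q - 3.65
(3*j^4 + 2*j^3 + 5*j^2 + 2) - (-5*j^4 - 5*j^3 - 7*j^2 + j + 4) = 8*j^4 + 7*j^3 + 12*j^2 - j - 2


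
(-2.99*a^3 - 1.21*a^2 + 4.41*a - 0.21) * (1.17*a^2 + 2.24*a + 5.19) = -3.4983*a^5 - 8.1133*a^4 - 13.0688*a^3 + 3.3528*a^2 + 22.4175*a - 1.0899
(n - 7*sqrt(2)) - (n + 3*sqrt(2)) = -10*sqrt(2)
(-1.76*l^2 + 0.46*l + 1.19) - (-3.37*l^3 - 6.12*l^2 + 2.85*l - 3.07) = 3.37*l^3 + 4.36*l^2 - 2.39*l + 4.26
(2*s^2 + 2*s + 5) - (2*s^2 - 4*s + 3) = 6*s + 2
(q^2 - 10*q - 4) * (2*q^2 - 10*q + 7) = 2*q^4 - 30*q^3 + 99*q^2 - 30*q - 28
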